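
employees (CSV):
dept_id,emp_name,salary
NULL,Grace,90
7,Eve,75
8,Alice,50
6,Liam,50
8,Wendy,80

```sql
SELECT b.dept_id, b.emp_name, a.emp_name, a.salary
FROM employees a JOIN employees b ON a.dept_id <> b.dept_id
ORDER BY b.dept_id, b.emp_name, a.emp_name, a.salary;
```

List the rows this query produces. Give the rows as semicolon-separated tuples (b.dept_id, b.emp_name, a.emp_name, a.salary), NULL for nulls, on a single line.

(6, Liam, Alice, 50); (6, Liam, Eve, 75); (6, Liam, Wendy, 80); (7, Eve, Alice, 50); (7, Eve, Liam, 50); (7, Eve, Wendy, 80); (8, Alice, Eve, 75); (8, Alice, Liam, 50); (8, Wendy, Eve, 75); (8, Wendy, Liam, 50)

INNER JOIN keeps only pairs where the ON condition holds.
Matching on a.dept_id <> b.dept_id. A NULL in a compared column never satisfies the condition.
Matched pairs: 10.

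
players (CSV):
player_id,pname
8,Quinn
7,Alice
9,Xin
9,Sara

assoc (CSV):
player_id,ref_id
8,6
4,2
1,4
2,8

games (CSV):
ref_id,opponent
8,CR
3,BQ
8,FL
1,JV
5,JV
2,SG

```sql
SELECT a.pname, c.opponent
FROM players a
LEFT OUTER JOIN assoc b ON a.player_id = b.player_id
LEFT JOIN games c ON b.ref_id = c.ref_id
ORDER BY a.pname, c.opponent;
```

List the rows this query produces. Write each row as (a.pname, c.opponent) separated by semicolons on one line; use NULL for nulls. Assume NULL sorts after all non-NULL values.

(Alice, NULL); (Quinn, NULL); (Sara, NULL); (Xin, NULL)

Step 1 — a LEFT JOIN b on player_id → 4 row(s).
Then LEFT JOIN `games c` on ref_id: each of those 4 rows is kept; rows whose b.ref_id has no match in c get NULL for c's columns.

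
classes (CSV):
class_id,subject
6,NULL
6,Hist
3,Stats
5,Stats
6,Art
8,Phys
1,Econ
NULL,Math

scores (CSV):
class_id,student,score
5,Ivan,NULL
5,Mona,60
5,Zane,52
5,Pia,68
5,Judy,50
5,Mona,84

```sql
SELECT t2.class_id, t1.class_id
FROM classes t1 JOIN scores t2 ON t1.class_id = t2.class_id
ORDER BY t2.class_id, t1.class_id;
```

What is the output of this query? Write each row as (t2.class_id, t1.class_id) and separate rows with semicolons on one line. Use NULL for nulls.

INNER JOIN keeps only pairs where the ON condition holds.
Matching on t1.class_id = t2.class_id. A NULL in a compared column never satisfies the condition.
- t1[0] class_id=6 → no match; dropped.
- t1[1] class_id=6 → no match; dropped.
- t1[2] class_id=3 → no match; dropped.
- t1[3] class_id=5 → 6 match(es) in t2 → 6 row(s).
- t1[4] class_id=6 → no match; dropped.
- t1[5] class_id=8 → no match; dropped.
- t1[6] class_id=1 → no match; dropped.
- t1[7] class_id=NULL → no match; dropped.
After projecting and ordering:
t2.class_id | t1.class_id
5 | 5
5 | 5
5 | 5
5 | 5
5 | 5
5 | 5

(5, 5); (5, 5); (5, 5); (5, 5); (5, 5); (5, 5)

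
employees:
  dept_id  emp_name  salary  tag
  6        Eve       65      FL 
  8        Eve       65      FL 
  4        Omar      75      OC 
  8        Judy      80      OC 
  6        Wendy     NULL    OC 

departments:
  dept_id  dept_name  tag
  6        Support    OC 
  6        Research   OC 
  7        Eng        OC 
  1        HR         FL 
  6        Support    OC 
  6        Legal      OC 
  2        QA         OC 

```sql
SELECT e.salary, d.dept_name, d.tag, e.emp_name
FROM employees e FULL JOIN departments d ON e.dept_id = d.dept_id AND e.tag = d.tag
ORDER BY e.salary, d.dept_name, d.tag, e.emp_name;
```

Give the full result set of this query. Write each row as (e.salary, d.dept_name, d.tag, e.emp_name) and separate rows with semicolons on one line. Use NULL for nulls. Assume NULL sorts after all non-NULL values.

FULL OUTER JOIN keeps every row from both sides; unmatched rows get NULL for the other side's columns.
Matching on e.dept_id = d.dept_id AND e.tag = d.tag.
Matched pairs: 4; unmatched e rows kept: 4; unmatched d rows kept: 3.

(65, NULL, NULL, Eve); (65, NULL, NULL, Eve); (75, NULL, NULL, Omar); (80, NULL, NULL, Judy); (NULL, Eng, OC, NULL); (NULL, HR, FL, NULL); (NULL, Legal, OC, Wendy); (NULL, QA, OC, NULL); (NULL, Research, OC, Wendy); (NULL, Support, OC, Wendy); (NULL, Support, OC, Wendy)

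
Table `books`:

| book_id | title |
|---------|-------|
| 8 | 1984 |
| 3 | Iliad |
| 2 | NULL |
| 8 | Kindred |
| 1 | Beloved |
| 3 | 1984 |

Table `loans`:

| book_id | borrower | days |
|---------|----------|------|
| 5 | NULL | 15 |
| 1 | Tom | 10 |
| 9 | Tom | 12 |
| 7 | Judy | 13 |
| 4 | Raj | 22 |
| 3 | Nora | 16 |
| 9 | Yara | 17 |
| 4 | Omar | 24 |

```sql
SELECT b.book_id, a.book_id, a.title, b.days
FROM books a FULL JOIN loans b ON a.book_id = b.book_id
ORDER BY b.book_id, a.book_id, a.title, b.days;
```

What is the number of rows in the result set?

12

FULL OUTER JOIN keeps every row from both sides; unmatched rows get NULL for the other side's columns.
Matching on a.book_id = b.book_id.
- a row (book_id=8): no match → kept, b columns NULL.
- a row (book_id=3): matches 1 b row(s) → 1 output row(s).
- a row (book_id=2): no match → kept, b columns NULL.
- a row (book_id=8): no match → kept, b columns NULL.
- a row (book_id=1): matches 1 b row(s) → 1 output row(s).
- a row (book_id=3): matches 1 b row(s) → 1 output row(s).
- plus 6 unmatched b row(s), each kept with NULL a columns.
Total: 3 matched + 9 padded = 12 rows.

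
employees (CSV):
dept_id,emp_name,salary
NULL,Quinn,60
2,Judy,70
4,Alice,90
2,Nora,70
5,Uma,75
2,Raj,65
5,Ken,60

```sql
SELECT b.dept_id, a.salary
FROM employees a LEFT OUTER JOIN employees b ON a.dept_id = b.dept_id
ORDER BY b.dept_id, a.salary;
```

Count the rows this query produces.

LEFT JOIN keeps every row from `employees a`; unmatched rows get NULL for `employees b`'s columns.
Matching on a.dept_id = b.dept_id. A NULL in a compared column never satisfies the condition.
- a row (dept_id=NULL): no match → kept, b columns NULL.
- a row (dept_id=2): matches 3 b row(s) → 3 output row(s).
- a row (dept_id=4): matches 1 b row(s) → 1 output row(s).
- a row (dept_id=2): matches 3 b row(s) → 3 output row(s).
- a row (dept_id=5): matches 2 b row(s) → 2 output row(s).
- a row (dept_id=2): matches 3 b row(s) → 3 output row(s).
- a row (dept_id=5): matches 2 b row(s) → 2 output row(s).
Total: 14 matched + 1 padded = 15 rows.

15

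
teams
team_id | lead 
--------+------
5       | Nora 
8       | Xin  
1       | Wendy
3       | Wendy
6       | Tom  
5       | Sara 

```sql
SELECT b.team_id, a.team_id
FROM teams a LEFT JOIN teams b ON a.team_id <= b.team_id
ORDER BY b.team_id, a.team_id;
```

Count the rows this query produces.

LEFT JOIN keeps every row from `teams a`; unmatched rows get NULL for `teams b`'s columns.
Matching on a.team_id <= b.team_id.
Matched pairs: 22; unmatched a rows kept: 0.
Total: 22 rows.

22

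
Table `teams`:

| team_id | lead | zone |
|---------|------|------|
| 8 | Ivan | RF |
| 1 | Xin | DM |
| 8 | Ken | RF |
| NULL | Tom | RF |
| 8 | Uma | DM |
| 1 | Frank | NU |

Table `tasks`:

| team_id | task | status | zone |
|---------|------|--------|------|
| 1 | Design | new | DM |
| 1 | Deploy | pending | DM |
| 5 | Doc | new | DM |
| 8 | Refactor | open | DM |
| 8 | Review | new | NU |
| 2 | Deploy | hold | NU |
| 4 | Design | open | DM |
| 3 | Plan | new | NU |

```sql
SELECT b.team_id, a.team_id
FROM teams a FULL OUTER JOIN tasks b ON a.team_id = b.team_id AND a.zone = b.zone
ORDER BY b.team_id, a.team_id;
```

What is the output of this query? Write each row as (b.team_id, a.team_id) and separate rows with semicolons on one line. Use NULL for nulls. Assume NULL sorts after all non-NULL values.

FULL OUTER JOIN keeps every row from both sides; unmatched rows get NULL for the other side's columns.
Matching on a.team_id = b.team_id AND a.zone = b.zone. A NULL in a compared column never satisfies the condition.
- a[0] team_id=8, zone=RF → no match; kept with NULLs on the b side.
- a[1] team_id=1, zone=DM → 2 match(es) in b → 2 row(s).
- a[2] team_id=8, zone=RF → no match; kept with NULLs on the b side.
- a[3] team_id=NULL, zone=RF → no match; kept with NULLs on the b side.
- a[4] team_id=8, zone=DM → 1 match(es) in b → 1 row(s).
- a[5] team_id=1, zone=NU → no match; kept with NULLs on the b side.
- plus 5 unmatched b row(s), each kept with NULL a columns.

(1, 1); (1, 1); (2, NULL); (3, NULL); (4, NULL); (5, NULL); (8, 8); (8, NULL); (NULL, 1); (NULL, 8); (NULL, 8); (NULL, NULL)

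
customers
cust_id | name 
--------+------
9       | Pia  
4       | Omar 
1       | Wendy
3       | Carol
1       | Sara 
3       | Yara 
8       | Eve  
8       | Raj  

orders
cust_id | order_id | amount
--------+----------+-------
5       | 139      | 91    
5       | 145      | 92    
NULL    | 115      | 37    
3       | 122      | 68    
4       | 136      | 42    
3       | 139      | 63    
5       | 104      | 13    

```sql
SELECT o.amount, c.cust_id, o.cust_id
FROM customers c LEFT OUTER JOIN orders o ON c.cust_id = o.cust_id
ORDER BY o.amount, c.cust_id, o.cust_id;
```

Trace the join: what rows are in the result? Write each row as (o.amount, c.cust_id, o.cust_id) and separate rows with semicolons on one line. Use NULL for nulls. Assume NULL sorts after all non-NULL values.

LEFT JOIN keeps every row from `customers`; unmatched rows get NULL for `orders`'s columns.
Matching on c.cust_id = o.cust_id. A NULL in a compared column never satisfies the condition.
- c row (cust_id=9): no match → kept, o columns NULL.
- c row (cust_id=4): matches 1 o row(s) → 1 output row(s).
- c row (cust_id=1): no match → kept, o columns NULL.
- c row (cust_id=3): matches 2 o row(s) → 2 output row(s).
- c row (cust_id=1): no match → kept, o columns NULL.
- c row (cust_id=3): matches 2 o row(s) → 2 output row(s).
- c row (cust_id=8): no match → kept, o columns NULL.
- c row (cust_id=8): no match → kept, o columns NULL.
After projecting and ordering:
o.amount | c.cust_id | o.cust_id
42 | 4 | 4
63 | 3 | 3
63 | 3 | 3
68 | 3 | 3
68 | 3 | 3
NULL | 1 | NULL
NULL | 1 | NULL
NULL | 8 | NULL
NULL | 8 | NULL
NULL | 9 | NULL

(42, 4, 4); (63, 3, 3); (63, 3, 3); (68, 3, 3); (68, 3, 3); (NULL, 1, NULL); (NULL, 1, NULL); (NULL, 8, NULL); (NULL, 8, NULL); (NULL, 9, NULL)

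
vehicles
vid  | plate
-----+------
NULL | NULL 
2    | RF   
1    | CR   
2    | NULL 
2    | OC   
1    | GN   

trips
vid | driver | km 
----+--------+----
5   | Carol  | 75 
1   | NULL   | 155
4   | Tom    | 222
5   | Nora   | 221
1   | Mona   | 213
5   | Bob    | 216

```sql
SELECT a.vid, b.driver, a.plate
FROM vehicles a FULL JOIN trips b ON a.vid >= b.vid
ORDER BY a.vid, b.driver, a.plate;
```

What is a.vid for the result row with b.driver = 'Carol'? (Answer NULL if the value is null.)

FULL OUTER JOIN keeps every row from both sides; unmatched rows get NULL for the other side's columns.
Matching on a.vid >= b.vid. A NULL in a compared column never satisfies the condition.
Matched pairs: 10; unmatched a rows kept: 1; unmatched b rows kept: 4.

NULL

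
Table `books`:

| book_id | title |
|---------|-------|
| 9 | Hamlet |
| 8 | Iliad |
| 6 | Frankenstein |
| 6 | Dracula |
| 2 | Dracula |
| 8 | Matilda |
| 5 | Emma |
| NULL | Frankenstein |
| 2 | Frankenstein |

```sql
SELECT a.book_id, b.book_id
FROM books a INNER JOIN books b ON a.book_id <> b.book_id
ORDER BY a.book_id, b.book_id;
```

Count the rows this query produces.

50

INNER JOIN keeps only pairs where the ON condition holds.
Matching on a.book_id <> b.book_id. A NULL in a compared column never satisfies the condition.
- a (book_id=9) pairs with 7 row(s) of b.
- a (book_id=8) pairs with 6 row(s) of b.
- a (book_id=6) pairs with 6 row(s) of b.
- a (book_id=6) pairs with 6 row(s) of b.
- a (book_id=2) pairs with 6 row(s) of b.
- a (book_id=8) pairs with 6 row(s) of b.
- a (book_id=5) pairs with 7 row(s) of b.
- a (book_id=NULL) has no partner → excluded.
- a (book_id=2) pairs with 6 row(s) of b.
Total: 50 rows.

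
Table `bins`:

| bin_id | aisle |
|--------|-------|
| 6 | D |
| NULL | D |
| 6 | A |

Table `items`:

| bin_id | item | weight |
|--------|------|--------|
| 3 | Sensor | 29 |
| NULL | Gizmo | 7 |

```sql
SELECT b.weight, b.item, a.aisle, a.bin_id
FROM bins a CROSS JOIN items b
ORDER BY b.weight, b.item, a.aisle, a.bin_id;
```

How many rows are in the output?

6

CROSS JOIN pairs every row of `bins` with every row of `items`: 3 × 2 = 6 rows.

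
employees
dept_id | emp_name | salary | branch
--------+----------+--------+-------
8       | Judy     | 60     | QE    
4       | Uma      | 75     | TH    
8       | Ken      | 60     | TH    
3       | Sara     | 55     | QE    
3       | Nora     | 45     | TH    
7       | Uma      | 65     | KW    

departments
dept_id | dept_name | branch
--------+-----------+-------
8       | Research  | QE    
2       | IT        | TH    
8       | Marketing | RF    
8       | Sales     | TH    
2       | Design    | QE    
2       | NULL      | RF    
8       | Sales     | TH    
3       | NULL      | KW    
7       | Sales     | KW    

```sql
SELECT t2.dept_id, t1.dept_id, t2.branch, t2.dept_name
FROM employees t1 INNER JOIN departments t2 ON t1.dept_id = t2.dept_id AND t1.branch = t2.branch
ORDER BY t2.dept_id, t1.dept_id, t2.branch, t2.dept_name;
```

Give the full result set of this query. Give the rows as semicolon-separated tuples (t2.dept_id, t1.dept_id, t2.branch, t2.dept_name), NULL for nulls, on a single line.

(7, 7, KW, Sales); (8, 8, QE, Research); (8, 8, TH, Sales); (8, 8, TH, Sales)

INNER JOIN keeps only pairs where the ON condition holds.
Matching on t1.dept_id = t2.dept_id AND t1.branch = t2.branch.
Matched pairs: 4.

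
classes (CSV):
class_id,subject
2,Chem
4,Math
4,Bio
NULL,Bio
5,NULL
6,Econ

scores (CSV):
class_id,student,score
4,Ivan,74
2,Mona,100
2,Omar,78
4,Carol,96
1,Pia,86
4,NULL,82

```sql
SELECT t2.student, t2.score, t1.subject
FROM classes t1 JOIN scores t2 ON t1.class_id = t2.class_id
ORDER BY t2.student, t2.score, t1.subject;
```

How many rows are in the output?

8

INNER JOIN keeps only pairs where the ON condition holds.
Matching on t1.class_id = t2.class_id. A NULL in a compared column never satisfies the condition.
- class_id=2: 2 matching t2 row(s), so 2 row(s) emitted.
- class_id=4: 3 matching t2 row(s), so 3 row(s) emitted.
- class_id=4: 3 matching t2 row(s), so 3 row(s) emitted.
- class_id=NULL: no matching t2 row, dropped.
- class_id=5: no matching t2 row, dropped.
- class_id=6: no matching t2 row, dropped.
Total: 8 rows.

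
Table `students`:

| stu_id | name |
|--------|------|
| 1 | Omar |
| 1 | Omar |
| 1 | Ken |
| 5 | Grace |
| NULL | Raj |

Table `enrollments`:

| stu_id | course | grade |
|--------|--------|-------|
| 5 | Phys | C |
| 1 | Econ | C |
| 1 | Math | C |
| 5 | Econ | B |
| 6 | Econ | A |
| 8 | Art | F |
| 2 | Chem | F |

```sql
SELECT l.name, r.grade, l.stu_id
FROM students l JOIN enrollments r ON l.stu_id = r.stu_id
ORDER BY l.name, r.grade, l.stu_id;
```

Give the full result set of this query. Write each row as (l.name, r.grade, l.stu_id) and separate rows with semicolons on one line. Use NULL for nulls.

INNER JOIN keeps only pairs where the ON condition holds.
Matching on l.stu_id = r.stu_id. A NULL in a compared column never satisfies the condition.
- l row (stu_id=1): matches 2 r row(s) → 2 output row(s).
- l row (stu_id=1): matches 2 r row(s) → 2 output row(s).
- l row (stu_id=1): matches 2 r row(s) → 2 output row(s).
- l row (stu_id=5): matches 2 r row(s) → 2 output row(s).
- l row (stu_id=NULL): no match → dropped.
After projecting and ordering:
l.name | r.grade | l.stu_id
Grace | B | 5
Grace | C | 5
Ken | C | 1
Ken | C | 1
Omar | C | 1
Omar | C | 1
Omar | C | 1
Omar | C | 1

(Grace, B, 5); (Grace, C, 5); (Ken, C, 1); (Ken, C, 1); (Omar, C, 1); (Omar, C, 1); (Omar, C, 1); (Omar, C, 1)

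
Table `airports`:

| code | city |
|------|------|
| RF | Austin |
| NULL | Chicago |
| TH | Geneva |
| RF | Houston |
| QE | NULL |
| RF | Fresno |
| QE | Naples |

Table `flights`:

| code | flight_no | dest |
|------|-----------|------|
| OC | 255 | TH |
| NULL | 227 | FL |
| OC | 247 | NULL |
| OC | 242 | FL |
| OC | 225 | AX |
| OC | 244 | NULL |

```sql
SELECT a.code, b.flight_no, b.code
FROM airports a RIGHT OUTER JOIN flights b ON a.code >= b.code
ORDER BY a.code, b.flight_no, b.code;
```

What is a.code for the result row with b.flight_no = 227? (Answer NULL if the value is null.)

NULL

RIGHT JOIN keeps every row from `flights`; unmatched rows get NULL for `airports`'s columns.
Matching on a.code >= b.code. A NULL in a compared column never satisfies the condition.
- a (code=RF) pairs with 5 row(s) of b.
- a (code=NULL) has no partner in b.
- a (code=TH) pairs with 5 row(s) of b.
- a (code=RF) pairs with 5 row(s) of b.
- a (code=QE) pairs with 5 row(s) of b.
- a (code=RF) pairs with 5 row(s) of b.
- a (code=QE) pairs with 5 row(s) of b.
- 1 row(s) from b found no a partner → padded with NULL.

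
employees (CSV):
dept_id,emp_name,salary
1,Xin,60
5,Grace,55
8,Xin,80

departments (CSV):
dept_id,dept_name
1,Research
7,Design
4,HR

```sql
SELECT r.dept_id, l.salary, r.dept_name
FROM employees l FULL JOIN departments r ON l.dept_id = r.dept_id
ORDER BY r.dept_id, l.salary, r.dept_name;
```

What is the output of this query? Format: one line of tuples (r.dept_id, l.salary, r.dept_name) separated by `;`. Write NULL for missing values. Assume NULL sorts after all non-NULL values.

FULL OUTER JOIN keeps every row from both sides; unmatched rows get NULL for the other side's columns.
Matching on l.dept_id = r.dept_id.
- l (dept_id=1) pairs with 1 row(s) of r.
- l (dept_id=5) has no partner → padded with NULL.
- l (dept_id=8) has no partner → padded with NULL.
- 2 r row(s) had no l match → kept, l columns NULL.
After projecting and ordering:
r.dept_id | l.salary | r.dept_name
1 | 60 | Research
4 | NULL | HR
7 | NULL | Design
NULL | 55 | NULL
NULL | 80 | NULL

(1, 60, Research); (4, NULL, HR); (7, NULL, Design); (NULL, 55, NULL); (NULL, 80, NULL)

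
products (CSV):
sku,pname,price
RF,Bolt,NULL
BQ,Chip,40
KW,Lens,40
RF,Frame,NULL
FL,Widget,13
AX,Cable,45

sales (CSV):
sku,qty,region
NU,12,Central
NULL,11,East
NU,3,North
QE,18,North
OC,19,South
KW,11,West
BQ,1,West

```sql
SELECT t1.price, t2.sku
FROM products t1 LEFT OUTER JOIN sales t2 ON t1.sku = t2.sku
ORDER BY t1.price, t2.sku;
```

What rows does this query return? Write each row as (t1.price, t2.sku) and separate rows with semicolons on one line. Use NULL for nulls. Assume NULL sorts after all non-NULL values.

LEFT JOIN keeps every row from `products`; unmatched rows get NULL for `sales`'s columns.
Matching on t1.sku = t2.sku. A NULL in a compared column never satisfies the condition.
Matched pairs: 2; unmatched t1 rows kept: 4.

(13, NULL); (40, BQ); (40, KW); (45, NULL); (NULL, NULL); (NULL, NULL)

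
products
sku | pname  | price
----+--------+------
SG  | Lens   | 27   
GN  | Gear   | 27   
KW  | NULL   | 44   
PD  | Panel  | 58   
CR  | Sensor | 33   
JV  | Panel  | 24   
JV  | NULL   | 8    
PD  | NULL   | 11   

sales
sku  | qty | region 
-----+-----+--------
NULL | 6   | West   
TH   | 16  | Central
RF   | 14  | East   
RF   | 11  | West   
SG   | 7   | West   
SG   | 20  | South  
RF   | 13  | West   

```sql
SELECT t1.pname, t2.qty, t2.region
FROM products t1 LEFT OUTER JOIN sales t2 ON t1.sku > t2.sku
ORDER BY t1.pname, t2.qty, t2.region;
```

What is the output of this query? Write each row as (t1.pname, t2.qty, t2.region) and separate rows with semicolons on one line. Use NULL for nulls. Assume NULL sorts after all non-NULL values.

LEFT JOIN keeps every row from `products`; unmatched rows get NULL for `sales`'s columns.
Matching on t1.sku > t2.sku. A NULL in a compared column never satisfies the condition.
- sku=SG: 3 matching t2 row(s), so 3 row(s) emitted.
- sku=GN: no t2 row matches, row kept with t2 columns NULL.
- sku=KW: no t2 row matches, row kept with t2 columns NULL.
- sku=PD: no t2 row matches, row kept with t2 columns NULL.
- sku=CR: no t2 row matches, row kept with t2 columns NULL.
- sku=JV: no t2 row matches, row kept with t2 columns NULL.
- sku=JV: no t2 row matches, row kept with t2 columns NULL.
- sku=PD: no t2 row matches, row kept with t2 columns NULL.
After projecting and ordering:
t1.pname | t2.qty | t2.region
Gear | NULL | NULL
Lens | 11 | West
Lens | 13 | West
Lens | 14 | East
Panel | NULL | NULL
Panel | NULL | NULL
Sensor | NULL | NULL
NULL | NULL | NULL
NULL | NULL | NULL
NULL | NULL | NULL

(Gear, NULL, NULL); (Lens, 11, West); (Lens, 13, West); (Lens, 14, East); (Panel, NULL, NULL); (Panel, NULL, NULL); (Sensor, NULL, NULL); (NULL, NULL, NULL); (NULL, NULL, NULL); (NULL, NULL, NULL)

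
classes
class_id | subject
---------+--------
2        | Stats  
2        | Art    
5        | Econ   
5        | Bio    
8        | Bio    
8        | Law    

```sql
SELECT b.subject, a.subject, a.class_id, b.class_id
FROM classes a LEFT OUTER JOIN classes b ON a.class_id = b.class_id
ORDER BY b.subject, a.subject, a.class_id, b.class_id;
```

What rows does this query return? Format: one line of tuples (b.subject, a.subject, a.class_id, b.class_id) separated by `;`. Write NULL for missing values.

LEFT JOIN keeps every row from `classes a`; unmatched rows get NULL for `classes b`'s columns.
Matching on a.class_id = b.class_id.
- a[0] class_id=2 → 2 match(es) in b → 2 row(s).
- a[1] class_id=2 → 2 match(es) in b → 2 row(s).
- a[2] class_id=5 → 2 match(es) in b → 2 row(s).
- a[3] class_id=5 → 2 match(es) in b → 2 row(s).
- a[4] class_id=8 → 2 match(es) in b → 2 row(s).
- a[5] class_id=8 → 2 match(es) in b → 2 row(s).

(Art, Art, 2, 2); (Art, Stats, 2, 2); (Bio, Bio, 5, 5); (Bio, Bio, 8, 8); (Bio, Econ, 5, 5); (Bio, Law, 8, 8); (Econ, Bio, 5, 5); (Econ, Econ, 5, 5); (Law, Bio, 8, 8); (Law, Law, 8, 8); (Stats, Art, 2, 2); (Stats, Stats, 2, 2)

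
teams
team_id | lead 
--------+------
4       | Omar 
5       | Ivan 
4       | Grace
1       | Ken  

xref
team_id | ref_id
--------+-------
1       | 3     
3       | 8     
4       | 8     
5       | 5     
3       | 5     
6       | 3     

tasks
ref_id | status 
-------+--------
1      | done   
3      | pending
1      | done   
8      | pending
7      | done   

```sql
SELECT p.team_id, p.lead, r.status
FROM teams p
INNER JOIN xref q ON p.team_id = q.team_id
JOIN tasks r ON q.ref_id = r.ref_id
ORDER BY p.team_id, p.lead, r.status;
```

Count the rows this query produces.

3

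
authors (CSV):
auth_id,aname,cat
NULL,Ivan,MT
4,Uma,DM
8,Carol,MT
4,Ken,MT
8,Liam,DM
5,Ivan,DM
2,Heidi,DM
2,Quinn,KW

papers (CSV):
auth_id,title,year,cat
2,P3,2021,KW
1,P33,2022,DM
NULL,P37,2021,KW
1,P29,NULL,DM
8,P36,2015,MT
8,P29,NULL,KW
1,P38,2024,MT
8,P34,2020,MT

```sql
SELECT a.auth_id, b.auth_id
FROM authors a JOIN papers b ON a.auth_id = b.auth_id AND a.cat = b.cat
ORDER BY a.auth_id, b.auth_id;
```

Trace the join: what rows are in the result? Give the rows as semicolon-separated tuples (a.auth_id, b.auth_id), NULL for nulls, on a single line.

INNER JOIN keeps only pairs where the ON condition holds.
Matching on a.auth_id = b.auth_id AND a.cat = b.cat. A NULL in a compared column never satisfies the condition.
Matched pairs: 3.

(2, 2); (8, 8); (8, 8)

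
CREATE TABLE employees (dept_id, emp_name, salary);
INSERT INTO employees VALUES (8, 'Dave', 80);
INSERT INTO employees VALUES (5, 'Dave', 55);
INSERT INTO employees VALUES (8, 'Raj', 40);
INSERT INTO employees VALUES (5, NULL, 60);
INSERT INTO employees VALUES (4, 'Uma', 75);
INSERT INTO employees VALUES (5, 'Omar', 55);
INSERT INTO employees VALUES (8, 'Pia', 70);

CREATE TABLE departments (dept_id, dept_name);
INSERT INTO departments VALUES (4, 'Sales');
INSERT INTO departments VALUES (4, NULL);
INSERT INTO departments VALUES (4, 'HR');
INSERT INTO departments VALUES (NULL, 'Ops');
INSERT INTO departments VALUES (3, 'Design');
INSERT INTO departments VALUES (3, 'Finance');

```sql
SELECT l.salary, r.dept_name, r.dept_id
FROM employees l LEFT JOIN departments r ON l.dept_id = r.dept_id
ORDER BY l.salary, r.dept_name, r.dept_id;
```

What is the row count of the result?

LEFT JOIN keeps every row from `employees`; unmatched rows get NULL for `departments`'s columns.
Matching on l.dept_id = r.dept_id. A NULL in a compared column never satisfies the condition.
- l (dept_id=8) has no partner → padded with NULL.
- l (dept_id=5) has no partner → padded with NULL.
- l (dept_id=8) has no partner → padded with NULL.
- l (dept_id=5) has no partner → padded with NULL.
- l (dept_id=4) pairs with 3 row(s) of r.
- l (dept_id=5) has no partner → padded with NULL.
- l (dept_id=8) has no partner → padded with NULL.
Total: 3 matched + 6 padded = 9 rows.

9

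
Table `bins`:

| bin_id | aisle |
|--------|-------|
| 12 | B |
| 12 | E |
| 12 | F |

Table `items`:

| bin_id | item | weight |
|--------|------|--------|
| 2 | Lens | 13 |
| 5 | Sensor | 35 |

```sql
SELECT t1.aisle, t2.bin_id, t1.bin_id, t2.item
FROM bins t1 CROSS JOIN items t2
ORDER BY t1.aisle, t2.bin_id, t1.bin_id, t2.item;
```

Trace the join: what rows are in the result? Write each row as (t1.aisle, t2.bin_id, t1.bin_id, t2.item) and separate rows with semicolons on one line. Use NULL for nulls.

CROSS JOIN pairs every row of `bins` with every row of `items`: 3 × 2 = 6 rows.
After projecting and ordering:
t1.aisle | t2.bin_id | t1.bin_id | t2.item
B | 2 | 12 | Lens
B | 5 | 12 | Sensor
E | 2 | 12 | Lens
E | 5 | 12 | Sensor
F | 2 | 12 | Lens
F | 5 | 12 | Sensor

(B, 2, 12, Lens); (B, 5, 12, Sensor); (E, 2, 12, Lens); (E, 5, 12, Sensor); (F, 2, 12, Lens); (F, 5, 12, Sensor)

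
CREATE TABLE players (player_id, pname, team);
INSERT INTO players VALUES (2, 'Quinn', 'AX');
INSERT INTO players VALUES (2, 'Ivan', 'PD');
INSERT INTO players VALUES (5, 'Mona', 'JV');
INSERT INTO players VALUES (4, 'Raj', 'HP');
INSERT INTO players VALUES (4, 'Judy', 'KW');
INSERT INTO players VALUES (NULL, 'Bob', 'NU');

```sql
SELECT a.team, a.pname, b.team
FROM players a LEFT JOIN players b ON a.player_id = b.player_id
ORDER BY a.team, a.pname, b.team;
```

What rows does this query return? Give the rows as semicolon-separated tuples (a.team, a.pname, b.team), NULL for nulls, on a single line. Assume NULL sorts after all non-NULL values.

LEFT JOIN keeps every row from `players a`; unmatched rows get NULL for `players b`'s columns.
Matching on a.player_id = b.player_id. A NULL in a compared column never satisfies the condition.
Matched pairs: 9; unmatched a rows kept: 1.

(AX, Quinn, AX); (AX, Quinn, PD); (HP, Raj, HP); (HP, Raj, KW); (JV, Mona, JV); (KW, Judy, HP); (KW, Judy, KW); (NU, Bob, NULL); (PD, Ivan, AX); (PD, Ivan, PD)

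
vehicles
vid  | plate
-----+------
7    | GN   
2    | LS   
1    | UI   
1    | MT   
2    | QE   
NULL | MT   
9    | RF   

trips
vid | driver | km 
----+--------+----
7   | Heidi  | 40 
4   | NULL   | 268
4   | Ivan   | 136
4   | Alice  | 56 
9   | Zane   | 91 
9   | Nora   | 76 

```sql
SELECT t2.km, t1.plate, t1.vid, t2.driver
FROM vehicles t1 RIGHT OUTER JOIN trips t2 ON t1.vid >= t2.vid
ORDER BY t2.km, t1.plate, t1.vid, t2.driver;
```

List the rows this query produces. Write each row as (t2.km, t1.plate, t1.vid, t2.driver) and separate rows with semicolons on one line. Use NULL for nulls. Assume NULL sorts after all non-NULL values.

RIGHT JOIN keeps every row from `trips`; unmatched rows get NULL for `vehicles`'s columns.
Matching on t1.vid >= t2.vid. A NULL in a compared column never satisfies the condition.
Matched pairs: 10; unmatched t2 rows kept: 0.

(40, GN, 7, Heidi); (40, RF, 9, Heidi); (56, GN, 7, Alice); (56, RF, 9, Alice); (76, RF, 9, Nora); (91, RF, 9, Zane); (136, GN, 7, Ivan); (136, RF, 9, Ivan); (268, GN, 7, NULL); (268, RF, 9, NULL)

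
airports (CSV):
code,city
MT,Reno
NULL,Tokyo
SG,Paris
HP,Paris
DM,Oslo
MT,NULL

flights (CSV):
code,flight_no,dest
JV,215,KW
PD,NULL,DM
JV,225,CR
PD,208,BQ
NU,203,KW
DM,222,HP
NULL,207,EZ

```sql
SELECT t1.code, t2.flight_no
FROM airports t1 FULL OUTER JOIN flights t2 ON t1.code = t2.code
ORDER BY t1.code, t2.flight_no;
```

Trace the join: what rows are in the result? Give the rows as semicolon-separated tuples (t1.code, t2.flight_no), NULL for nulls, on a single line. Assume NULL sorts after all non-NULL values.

FULL OUTER JOIN keeps every row from both sides; unmatched rows get NULL for the other side's columns.
Matching on t1.code = t2.code. A NULL in a compared column never satisfies the condition.
Matched pairs: 1; unmatched t1 rows kept: 5; unmatched t2 rows kept: 6.

(DM, 222); (HP, NULL); (MT, NULL); (MT, NULL); (SG, NULL); (NULL, 203); (NULL, 207); (NULL, 208); (NULL, 215); (NULL, 225); (NULL, NULL); (NULL, NULL)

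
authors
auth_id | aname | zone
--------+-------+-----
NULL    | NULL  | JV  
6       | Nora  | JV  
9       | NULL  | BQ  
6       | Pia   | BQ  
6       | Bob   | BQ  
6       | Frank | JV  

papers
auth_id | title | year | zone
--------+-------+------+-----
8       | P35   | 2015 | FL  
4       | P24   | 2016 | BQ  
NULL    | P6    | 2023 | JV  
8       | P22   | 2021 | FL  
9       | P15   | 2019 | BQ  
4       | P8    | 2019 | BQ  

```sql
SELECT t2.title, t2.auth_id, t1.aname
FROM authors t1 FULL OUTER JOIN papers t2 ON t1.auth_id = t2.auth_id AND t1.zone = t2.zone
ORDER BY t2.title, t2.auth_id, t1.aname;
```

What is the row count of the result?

11

FULL OUTER JOIN keeps every row from both sides; unmatched rows get NULL for the other side's columns.
Matching on t1.auth_id = t2.auth_id AND t1.zone = t2.zone. A NULL in a compared column never satisfies the condition.
- t1[0] auth_id=NULL, zone=JV → no match; kept with NULLs on the t2 side.
- t1[1] auth_id=6, zone=JV → no match; kept with NULLs on the t2 side.
- t1[2] auth_id=9, zone=BQ → 1 match(es) in t2 → 1 row(s).
- t1[3] auth_id=6, zone=BQ → no match; kept with NULLs on the t2 side.
- t1[4] auth_id=6, zone=BQ → no match; kept with NULLs on the t2 side.
- t1[5] auth_id=6, zone=JV → no match; kept with NULLs on the t2 side.
- plus 5 unmatched t2 row(s), each kept with NULL t1 columns.
Total: 1 matched + 10 padded = 11 rows.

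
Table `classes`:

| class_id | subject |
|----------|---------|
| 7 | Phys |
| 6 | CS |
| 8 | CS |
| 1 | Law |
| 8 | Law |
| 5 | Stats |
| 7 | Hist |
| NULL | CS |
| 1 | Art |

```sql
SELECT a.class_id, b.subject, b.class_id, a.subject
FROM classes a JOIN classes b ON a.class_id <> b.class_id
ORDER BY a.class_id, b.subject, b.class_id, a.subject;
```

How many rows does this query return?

50

INNER JOIN keeps only pairs where the ON condition holds.
Matching on a.class_id <> b.class_id. A NULL in a compared column never satisfies the condition.
Matched pairs: 50.
Total: 50 rows.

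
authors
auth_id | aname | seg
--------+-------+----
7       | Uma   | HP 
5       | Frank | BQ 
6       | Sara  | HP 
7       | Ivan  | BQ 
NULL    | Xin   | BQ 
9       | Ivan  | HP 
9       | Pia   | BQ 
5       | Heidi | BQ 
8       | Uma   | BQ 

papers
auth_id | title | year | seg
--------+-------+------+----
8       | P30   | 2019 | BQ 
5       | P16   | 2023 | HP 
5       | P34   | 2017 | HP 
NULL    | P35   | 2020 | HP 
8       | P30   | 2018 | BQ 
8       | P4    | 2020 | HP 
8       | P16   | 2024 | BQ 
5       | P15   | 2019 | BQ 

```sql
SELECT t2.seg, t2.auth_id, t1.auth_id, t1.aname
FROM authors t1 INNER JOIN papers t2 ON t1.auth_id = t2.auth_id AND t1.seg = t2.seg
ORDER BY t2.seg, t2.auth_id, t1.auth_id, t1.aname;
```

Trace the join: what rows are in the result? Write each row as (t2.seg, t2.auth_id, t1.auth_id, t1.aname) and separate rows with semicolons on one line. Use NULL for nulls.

INNER JOIN keeps only pairs where the ON condition holds.
Matching on t1.auth_id = t2.auth_id AND t1.seg = t2.seg. A NULL in a compared column never satisfies the condition.
Matched pairs: 5.

(BQ, 5, 5, Frank); (BQ, 5, 5, Heidi); (BQ, 8, 8, Uma); (BQ, 8, 8, Uma); (BQ, 8, 8, Uma)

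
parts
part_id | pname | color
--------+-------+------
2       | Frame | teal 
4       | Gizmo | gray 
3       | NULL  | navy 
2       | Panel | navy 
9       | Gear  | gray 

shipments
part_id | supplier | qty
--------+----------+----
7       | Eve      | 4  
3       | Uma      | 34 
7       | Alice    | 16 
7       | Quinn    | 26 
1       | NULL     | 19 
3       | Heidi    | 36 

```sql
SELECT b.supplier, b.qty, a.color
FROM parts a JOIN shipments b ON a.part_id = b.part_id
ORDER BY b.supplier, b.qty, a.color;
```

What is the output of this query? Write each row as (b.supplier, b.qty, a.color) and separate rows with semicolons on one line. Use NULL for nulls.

(Heidi, 36, navy); (Uma, 34, navy)

INNER JOIN keeps only pairs where the ON condition holds.
Matching on a.part_id = b.part_id.
Matched pairs: 2.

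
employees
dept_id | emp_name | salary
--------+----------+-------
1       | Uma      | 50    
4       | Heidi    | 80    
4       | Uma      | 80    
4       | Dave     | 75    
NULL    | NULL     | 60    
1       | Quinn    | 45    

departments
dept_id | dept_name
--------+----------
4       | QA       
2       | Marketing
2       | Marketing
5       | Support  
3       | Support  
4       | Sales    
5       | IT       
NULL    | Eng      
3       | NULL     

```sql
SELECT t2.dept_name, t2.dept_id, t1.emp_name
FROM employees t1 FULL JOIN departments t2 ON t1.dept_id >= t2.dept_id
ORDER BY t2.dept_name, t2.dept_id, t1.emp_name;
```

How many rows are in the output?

24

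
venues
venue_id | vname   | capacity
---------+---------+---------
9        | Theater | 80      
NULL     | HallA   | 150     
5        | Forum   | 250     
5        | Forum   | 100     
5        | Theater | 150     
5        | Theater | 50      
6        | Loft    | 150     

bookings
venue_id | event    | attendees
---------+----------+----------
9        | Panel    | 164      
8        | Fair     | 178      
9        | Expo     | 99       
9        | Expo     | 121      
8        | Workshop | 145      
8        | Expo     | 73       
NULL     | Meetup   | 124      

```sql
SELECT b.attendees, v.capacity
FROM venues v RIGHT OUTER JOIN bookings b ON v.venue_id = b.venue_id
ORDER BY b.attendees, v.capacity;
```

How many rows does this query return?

7

RIGHT JOIN keeps every row from `bookings`; unmatched rows get NULL for `venues`'s columns.
Matching on v.venue_id = b.venue_id. A NULL in a compared column never satisfies the condition.
- venue_id=9: 3 matching b row(s), so 3 row(s) emitted.
- venue_id=NULL: no matching b row.
- venue_id=5: no matching b row.
- venue_id=5: no matching b row.
- venue_id=5: no matching b row.
- venue_id=5: no matching b row.
- venue_id=6: no matching b row.
- 4 b row(s) had no v match → kept, v columns NULL.
Total: 3 matched + 4 padded = 7 rows.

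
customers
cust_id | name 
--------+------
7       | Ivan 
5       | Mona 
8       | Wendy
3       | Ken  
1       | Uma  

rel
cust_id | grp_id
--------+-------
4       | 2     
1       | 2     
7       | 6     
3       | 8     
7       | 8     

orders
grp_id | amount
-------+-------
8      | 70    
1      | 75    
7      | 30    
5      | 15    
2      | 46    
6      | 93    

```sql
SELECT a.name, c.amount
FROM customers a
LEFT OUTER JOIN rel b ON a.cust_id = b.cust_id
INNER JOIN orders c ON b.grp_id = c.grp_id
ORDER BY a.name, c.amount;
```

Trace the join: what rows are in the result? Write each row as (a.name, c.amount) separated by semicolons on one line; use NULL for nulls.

Step 1 — a LEFT JOIN b on cust_id → 6 row(s).
Then INNER JOIN `orders c` on grp_id: keep only rows whose b.grp_id appears in c.

(Ivan, 70); (Ivan, 93); (Ken, 70); (Uma, 46)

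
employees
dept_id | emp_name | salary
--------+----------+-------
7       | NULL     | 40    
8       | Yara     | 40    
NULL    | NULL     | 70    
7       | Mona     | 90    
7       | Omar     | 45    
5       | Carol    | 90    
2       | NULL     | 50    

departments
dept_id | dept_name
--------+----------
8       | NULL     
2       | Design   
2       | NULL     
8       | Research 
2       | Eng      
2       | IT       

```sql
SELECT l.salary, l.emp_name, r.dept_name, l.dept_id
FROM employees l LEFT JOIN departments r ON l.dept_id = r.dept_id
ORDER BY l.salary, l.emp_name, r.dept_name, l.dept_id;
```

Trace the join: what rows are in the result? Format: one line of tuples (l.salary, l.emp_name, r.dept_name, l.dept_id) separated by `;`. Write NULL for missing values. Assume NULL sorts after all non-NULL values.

LEFT JOIN keeps every row from `employees`; unmatched rows get NULL for `departments`'s columns.
Matching on l.dept_id = r.dept_id. A NULL in a compared column never satisfies the condition.
- dept_id=7: no r row matches, row kept with r columns NULL.
- dept_id=8: 2 matching r row(s), so 2 row(s) emitted.
- dept_id=NULL: no r row matches, row kept with r columns NULL.
- dept_id=7: no r row matches, row kept with r columns NULL.
- dept_id=7: no r row matches, row kept with r columns NULL.
- dept_id=5: no r row matches, row kept with r columns NULL.
- dept_id=2: 4 matching r row(s), so 4 row(s) emitted.

(40, Yara, Research, 8); (40, Yara, NULL, 8); (40, NULL, NULL, 7); (45, Omar, NULL, 7); (50, NULL, Design, 2); (50, NULL, Eng, 2); (50, NULL, IT, 2); (50, NULL, NULL, 2); (70, NULL, NULL, NULL); (90, Carol, NULL, 5); (90, Mona, NULL, 7)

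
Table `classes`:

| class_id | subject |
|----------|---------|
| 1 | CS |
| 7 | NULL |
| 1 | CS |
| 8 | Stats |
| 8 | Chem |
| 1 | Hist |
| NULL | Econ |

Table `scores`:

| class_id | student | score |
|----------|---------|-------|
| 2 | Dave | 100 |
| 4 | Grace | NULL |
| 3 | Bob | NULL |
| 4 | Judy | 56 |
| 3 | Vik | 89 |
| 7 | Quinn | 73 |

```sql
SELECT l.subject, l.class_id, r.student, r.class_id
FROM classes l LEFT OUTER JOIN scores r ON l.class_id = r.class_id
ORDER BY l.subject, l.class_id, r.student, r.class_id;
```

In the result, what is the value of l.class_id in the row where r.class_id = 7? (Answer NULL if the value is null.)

7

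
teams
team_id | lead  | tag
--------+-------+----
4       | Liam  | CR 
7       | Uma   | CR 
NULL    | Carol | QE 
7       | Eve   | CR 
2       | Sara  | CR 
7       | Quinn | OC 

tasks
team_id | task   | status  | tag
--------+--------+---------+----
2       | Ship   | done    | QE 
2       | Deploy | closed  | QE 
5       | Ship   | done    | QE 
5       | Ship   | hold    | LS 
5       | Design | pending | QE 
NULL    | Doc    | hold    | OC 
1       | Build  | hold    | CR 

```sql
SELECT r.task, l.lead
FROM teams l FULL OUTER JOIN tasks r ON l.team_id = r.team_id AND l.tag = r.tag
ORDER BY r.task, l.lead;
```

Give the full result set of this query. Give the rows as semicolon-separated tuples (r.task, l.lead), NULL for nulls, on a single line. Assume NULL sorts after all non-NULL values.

FULL OUTER JOIN keeps every row from both sides; unmatched rows get NULL for the other side's columns.
Matching on l.team_id = r.team_id AND l.tag = r.tag. A NULL in a compared column never satisfies the condition.
- l row (team_id=4, tag=CR): no match → kept, r columns NULL.
- l row (team_id=7, tag=CR): no match → kept, r columns NULL.
- l row (team_id=NULL, tag=QE): no match → kept, r columns NULL.
- l row (team_id=7, tag=CR): no match → kept, r columns NULL.
- l row (team_id=2, tag=CR): no match → kept, r columns NULL.
- l row (team_id=7, tag=OC): no match → kept, r columns NULL.
- 7 row(s) from r found no l partner → padded with NULL.

(Build, NULL); (Deploy, NULL); (Design, NULL); (Doc, NULL); (Ship, NULL); (Ship, NULL); (Ship, NULL); (NULL, Carol); (NULL, Eve); (NULL, Liam); (NULL, Quinn); (NULL, Sara); (NULL, Uma)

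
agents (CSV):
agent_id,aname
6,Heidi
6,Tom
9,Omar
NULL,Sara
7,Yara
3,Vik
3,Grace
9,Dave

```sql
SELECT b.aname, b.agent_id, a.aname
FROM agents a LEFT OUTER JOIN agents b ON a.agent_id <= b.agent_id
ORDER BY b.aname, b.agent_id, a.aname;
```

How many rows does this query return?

LEFT JOIN keeps every row from `agents a`; unmatched rows get NULL for `agents b`'s columns.
Matching on a.agent_id <= b.agent_id. A NULL in a compared column never satisfies the condition.
Matched pairs: 31; unmatched a rows kept: 1.
Total: 31 matched + 1 padded = 32 rows.

32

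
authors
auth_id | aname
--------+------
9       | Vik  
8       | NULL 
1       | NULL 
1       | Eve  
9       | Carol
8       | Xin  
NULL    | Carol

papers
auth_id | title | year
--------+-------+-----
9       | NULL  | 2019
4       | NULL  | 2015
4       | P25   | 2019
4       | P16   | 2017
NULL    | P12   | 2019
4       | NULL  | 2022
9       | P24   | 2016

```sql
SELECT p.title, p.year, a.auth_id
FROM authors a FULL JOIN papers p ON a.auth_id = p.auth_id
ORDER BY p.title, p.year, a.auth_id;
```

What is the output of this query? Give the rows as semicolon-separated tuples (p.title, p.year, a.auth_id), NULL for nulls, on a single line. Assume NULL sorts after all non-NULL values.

FULL OUTER JOIN keeps every row from both sides; unmatched rows get NULL for the other side's columns.
Matching on a.auth_id = p.auth_id. A NULL in a compared column never satisfies the condition.
Matched pairs: 4; unmatched a rows kept: 5; unmatched p rows kept: 5.

(P12, 2019, NULL); (P16, 2017, NULL); (P24, 2016, 9); (P24, 2016, 9); (P25, 2019, NULL); (NULL, 2015, NULL); (NULL, 2019, 9); (NULL, 2019, 9); (NULL, 2022, NULL); (NULL, NULL, 1); (NULL, NULL, 1); (NULL, NULL, 8); (NULL, NULL, 8); (NULL, NULL, NULL)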